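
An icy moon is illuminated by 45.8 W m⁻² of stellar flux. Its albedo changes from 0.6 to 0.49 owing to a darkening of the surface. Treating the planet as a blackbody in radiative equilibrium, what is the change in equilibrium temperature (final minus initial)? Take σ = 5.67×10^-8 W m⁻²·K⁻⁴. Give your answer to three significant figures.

Before: T₁ = [45.80·0.4/(4σ)]^(1/4) = 94.80 K.
With α = 0.49, T₂ = 100.7 K.
ΔT = T₂ − T₁ = 5.936 K.

5.94 K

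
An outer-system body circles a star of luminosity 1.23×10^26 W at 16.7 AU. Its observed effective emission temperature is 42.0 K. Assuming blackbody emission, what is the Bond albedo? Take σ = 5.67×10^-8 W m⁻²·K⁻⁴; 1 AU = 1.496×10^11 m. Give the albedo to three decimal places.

Orbital distance: d = 16.7 AU = 2.498×10^12 m.
Flux at the orbit: S = L/(4πd²) = 1.23×10^26/(4π·(2.50×10^12)²) = 1.568 W m⁻².
From σT⁴ = S(1−α)/4 we invert for α: 1−α = 4σT⁴/S.
σT⁴ = 0.1764 W m⁻², so 4σT⁴ = 0.7057 W m⁻².
Hence α = 1 − 0.7057/1.568 = 0.5500.

0.550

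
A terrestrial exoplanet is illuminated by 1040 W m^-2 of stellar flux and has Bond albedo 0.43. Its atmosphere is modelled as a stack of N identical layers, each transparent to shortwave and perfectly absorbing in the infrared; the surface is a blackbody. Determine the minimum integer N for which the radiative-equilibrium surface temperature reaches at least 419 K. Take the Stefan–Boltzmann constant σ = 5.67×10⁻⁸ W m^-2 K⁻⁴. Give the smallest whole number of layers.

The effective emission temperature is T_e = [S(1−α)/(4σ)]^¼ = 226.1 K.
T_s = (N+1)^(1/4)·T_e ≥ 419 K requires N+1 ≥ (T_s/T_e)⁴ = (419/226.1)⁴ = 11.792.
The minimum whole number is N = 11.

11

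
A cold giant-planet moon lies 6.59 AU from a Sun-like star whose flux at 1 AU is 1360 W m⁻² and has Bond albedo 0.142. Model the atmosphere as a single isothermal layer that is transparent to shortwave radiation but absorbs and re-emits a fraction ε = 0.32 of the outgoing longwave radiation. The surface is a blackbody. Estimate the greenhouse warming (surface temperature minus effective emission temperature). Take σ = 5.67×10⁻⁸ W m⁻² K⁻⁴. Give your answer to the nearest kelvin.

5 K

By the inverse-square law, S = 1360/6.59² = 31.32 W m⁻².
At the top of the atmosphere, σT_e⁴ = S(1−α)/4 = 6.717 W m⁻², giving T_e = 104.3 K.
The surface balance (absorbed SW + ε·downward IR = σT_s⁴) with T_a⁴ = T_s⁴/2 reduces to T_s = T_e·[2/(2−ε)]^¼ = 109.0 K.
The atmosphere warms the surface by 4.648 K.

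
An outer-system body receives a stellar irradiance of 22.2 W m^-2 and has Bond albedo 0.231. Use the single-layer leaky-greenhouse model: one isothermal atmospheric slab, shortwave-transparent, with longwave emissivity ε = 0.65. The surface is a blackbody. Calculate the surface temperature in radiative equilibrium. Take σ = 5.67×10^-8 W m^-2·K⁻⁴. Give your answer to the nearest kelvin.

103 kelvin

The planet radiates to space at T_e = [S(1−α)/(4σ)]^(1/4) = 93.14 K.
The surface balance (absorbed SW + ε·downward IR = σT_s⁴) with T_a⁴ = T_s⁴/2 reduces to T_s = T_e·[2/(2−ε)]^¼ = 102.8 K.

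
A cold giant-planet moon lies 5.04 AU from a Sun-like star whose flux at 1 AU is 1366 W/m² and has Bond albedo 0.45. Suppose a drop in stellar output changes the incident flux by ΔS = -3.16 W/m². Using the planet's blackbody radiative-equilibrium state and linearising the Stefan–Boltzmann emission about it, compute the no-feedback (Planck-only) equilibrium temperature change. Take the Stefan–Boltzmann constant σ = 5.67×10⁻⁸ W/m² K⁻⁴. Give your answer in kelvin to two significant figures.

Flux at the orbit: S = 1366/(5.04)² = 53.78 W/m².
The baseline emission temperature is T_e = 106.9 K.
ΔF = Δ[S(1−α)]/4 = (1−0.45)·-3.16/4 = -0.4345 W/m².
Planck response: λ_P = 4σT_e³ = 4·5.67×10⁻⁸·(106.9)³ = 0.2768 W/m²/K.
ΔT₀ = ΔF/λ_P = -0.4345/0.2768 = -1.57 K.

-1.6 K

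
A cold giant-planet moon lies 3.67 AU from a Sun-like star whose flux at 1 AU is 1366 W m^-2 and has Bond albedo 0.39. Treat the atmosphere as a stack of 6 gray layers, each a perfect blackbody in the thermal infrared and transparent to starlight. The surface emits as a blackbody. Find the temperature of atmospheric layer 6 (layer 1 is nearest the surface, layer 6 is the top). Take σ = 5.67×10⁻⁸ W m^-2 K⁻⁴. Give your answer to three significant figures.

Flux at the orbit: S = 1366/(3.67)² = 101.4 W m^-2.
Top-of-atmosphere balance: σT_e⁴ = S(1−α)/4 = 15.47 W m^-2 → T_e = 128.5 K.
In the N-layer model, layer k (counted from the surface) has T_k = (N+1−k)^(1/4)·T_e.
T_6 = (1)^(1/4)·128.5 = 128.5 K.

129 K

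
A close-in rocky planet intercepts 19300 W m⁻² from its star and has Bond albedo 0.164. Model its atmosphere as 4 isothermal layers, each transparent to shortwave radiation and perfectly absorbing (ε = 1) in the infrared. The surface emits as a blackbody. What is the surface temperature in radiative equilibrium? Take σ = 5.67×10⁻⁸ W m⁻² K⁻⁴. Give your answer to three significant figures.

772 K

OLR = S(1−α)/4 = 4034 W m⁻²; the top layer radiates at T_e = 516.5 K.
Layer-by-layer balance gives σT_s⁴ = (N+1)σT_e⁴, so T_s = 5^¼·516.5 = 772.3 K.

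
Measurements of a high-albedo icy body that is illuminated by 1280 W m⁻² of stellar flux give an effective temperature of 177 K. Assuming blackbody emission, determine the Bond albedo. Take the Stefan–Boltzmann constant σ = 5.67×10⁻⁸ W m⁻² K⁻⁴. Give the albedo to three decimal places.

From σT⁴ = S(1−α)/4 we invert for α: 1−α = 4σT⁴/S.
4σT⁴ = 4·5.67×10⁻⁸·(177)⁴ = 222.6 W m⁻².
Hence α = 1 − 222.6/1280 = 0.8261.

0.826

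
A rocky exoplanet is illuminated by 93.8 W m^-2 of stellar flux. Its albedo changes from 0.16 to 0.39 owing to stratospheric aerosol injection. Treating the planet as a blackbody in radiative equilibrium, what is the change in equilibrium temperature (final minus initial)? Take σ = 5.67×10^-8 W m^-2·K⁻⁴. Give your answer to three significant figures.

-10.5 K

With α = 0.16, T₁ = 136.5 K.
Final:   T₂ = [S(1−0.39)/(4σ)]^(1/4) = 126.0 K.
ΔT = T₂ − T₁ = -10.49 K.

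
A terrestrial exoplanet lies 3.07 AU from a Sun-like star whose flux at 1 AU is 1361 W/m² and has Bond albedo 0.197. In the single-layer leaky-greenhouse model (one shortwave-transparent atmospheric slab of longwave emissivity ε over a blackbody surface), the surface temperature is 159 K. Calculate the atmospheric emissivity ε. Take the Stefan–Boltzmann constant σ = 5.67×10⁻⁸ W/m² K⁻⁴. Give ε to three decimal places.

Irradiance scales as 1/d², so S = 1361 W/m² × (1/3.07)² = 144.4 W/m².
TOA balance gives T_e = 150.4 K.
Since (2−ε)/2 = (T_e/T_s)⁴ = 0.8000, ε = 0.4001.

0.400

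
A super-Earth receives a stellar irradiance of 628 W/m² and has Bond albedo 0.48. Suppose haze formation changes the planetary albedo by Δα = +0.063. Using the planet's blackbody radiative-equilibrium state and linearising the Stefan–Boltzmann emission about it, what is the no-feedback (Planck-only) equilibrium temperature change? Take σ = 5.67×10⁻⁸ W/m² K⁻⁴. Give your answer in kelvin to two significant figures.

Reference equilibrium: T_e = [S(1−α)/(4σ)]^(1/4) = 194.8 K.
The change in absorbed flux is Δ[S(1−α)/4] = −SΔα/4 = -9.891 W/m².
The Planck feedback parameter is 4σT_e³ = 1.676 W/m²/K.
Hence the no-feedback warming is ΔF/(4σT_e³) = -5.90 K.

-5.9 K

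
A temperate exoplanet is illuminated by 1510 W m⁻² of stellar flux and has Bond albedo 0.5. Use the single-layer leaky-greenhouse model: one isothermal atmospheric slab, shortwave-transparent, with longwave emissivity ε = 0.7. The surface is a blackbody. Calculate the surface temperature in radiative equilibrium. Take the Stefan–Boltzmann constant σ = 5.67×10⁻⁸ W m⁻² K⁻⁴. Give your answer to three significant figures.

The planet radiates to space at T_e = [S(1−α)/(4σ)]^(1/4) = 240.2 K.
For a single slab of emissivity ε, T_s⁴ = 2T_e⁴/(2−ε); thus T_s = 240.2·(1.538)^(1/4) = 267.5 K.

268 K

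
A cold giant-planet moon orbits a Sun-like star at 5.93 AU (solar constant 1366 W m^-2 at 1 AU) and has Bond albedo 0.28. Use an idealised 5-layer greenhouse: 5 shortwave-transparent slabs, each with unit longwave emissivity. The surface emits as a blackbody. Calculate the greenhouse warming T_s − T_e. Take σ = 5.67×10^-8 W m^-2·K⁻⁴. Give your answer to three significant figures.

By the inverse-square law, S = 1366/5.93² = 38.85 W m^-2.
OLR = S(1−α)/4 = 6.992 W m^-2; the top layer radiates at T_e = 105.4 K.
T_s = (N+1)^(1/4)·T_e = 164.9 K.
So the greenhouse effect raises the surface by 164.9 − 105.4 = 59.55 K.

59.5 K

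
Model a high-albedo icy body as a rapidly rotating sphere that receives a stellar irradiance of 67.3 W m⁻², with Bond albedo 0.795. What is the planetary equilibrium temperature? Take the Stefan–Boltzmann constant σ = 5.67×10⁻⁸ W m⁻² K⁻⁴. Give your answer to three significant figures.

The planet absorbs (1−α)S over its disc πR² and re-emits over 4πR², so the mean absorbed flux is (1−0.795)·67.30/4 = 3.449 W m⁻².
Balancing against σT⁴: T = (3.449/5.67×10⁻⁸)^(1/4) = 88.31 K.

88.3 K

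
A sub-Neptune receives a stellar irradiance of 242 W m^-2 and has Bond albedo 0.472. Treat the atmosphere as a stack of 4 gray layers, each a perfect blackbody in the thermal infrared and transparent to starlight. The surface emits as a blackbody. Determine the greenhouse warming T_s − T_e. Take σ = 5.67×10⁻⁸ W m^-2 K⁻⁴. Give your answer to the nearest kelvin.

76 kelvin

The effective emission temperature is T_e = [S(1−α)/(4σ)]^¼ = 154.1 K.
Surface: T_s = (5)^¼·T_e = 230.4 K.
Warming: T_s − T_e = 76.32 K.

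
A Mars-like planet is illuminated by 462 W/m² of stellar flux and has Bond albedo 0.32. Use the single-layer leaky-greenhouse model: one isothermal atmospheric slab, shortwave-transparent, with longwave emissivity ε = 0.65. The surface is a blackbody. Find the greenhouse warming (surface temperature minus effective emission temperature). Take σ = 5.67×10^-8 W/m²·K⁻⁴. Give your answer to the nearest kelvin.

Effective emission temperature (TOA balance): σT_e⁴ = S(1−α)/4 = 78.54 W/m² → T_e = 192.9 K.
For a single slab of emissivity ε, T_s⁴ = 2T_e⁴/(2−ε); thus T_s = 192.9·(1.481)^(1/4) = 212.8 K.
T_s − T_e = 212.8 − 192.9 = 19.92 K.

20 kelvin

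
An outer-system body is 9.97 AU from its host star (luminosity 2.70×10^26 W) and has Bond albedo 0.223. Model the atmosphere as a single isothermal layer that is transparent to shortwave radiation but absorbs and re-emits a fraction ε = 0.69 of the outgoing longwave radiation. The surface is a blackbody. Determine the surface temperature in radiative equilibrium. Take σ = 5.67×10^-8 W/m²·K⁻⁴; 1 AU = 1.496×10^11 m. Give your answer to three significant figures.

Orbital distance: d = 9.97 AU = 1.492×10^12 m.
S = L/(4πd²) = 9.658 W/m².
At the top of the atmosphere, σT_e⁴ = S(1−α)/4 = 1.876 W/m², giving T_e = 75.84 K.
Surface balance with a leaky layer gives σT_s⁴ = σT_e⁴·2/(2−ε), so T_s = T_e·[2/(2−0.69)]^(1/4) = 84.31 K.

84.3 K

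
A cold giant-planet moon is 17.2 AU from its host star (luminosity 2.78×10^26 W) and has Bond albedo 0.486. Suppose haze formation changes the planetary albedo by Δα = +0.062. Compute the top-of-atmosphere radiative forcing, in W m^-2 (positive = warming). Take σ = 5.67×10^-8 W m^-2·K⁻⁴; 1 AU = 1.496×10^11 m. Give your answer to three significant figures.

-0.0518 W m^-2

Orbital distance: d = 17.2 AU = 2.573×10^12 m.
Spreading L over a sphere of radius d: S = 2.78×10^26/(4π·2.57×10^12²) = 3.341 W m^-2.
TOA radiative forcing: ΔF = −S·Δα/4 = −3.341·(+0.062)/4 = -0.05179 W m^-2.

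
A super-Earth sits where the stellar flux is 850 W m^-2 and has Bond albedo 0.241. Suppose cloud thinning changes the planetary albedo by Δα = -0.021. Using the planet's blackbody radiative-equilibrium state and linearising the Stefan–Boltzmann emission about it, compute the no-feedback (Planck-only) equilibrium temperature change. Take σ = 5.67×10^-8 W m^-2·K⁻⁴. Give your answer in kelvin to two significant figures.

Reference equilibrium: T_e = [S(1−α)/(4σ)]^(1/4) = 230.9 K.
ΔF = −(S/4)Δα = −(850.0/4)×(-0.021) = 4.463 W m^-2.
The Planck feedback parameter is 4σT_e³ = 2.794 W m^-2/K.
Hence the no-feedback warming is ΔF/(4σT_e³) = 1.60 K.

1.6 kelvin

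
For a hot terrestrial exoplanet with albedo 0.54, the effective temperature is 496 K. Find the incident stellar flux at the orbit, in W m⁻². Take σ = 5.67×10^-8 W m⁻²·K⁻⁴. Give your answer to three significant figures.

From S(1−α)/4 = σT⁴: S = 4σT⁴/(1−α).
σT⁴ = 5.67×10⁻⁸·(496)⁴ = 3432 W m⁻².
So S = 4×3432/(1−0.54) = 29840 W m⁻².

29800 W m⁻²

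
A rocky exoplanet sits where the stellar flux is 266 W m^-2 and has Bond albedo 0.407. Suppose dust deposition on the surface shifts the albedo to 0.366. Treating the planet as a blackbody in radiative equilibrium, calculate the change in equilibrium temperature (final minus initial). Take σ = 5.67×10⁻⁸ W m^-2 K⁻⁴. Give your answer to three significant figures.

Initial: T₁ = [S(1−0.407)/(4σ)]^(1/4) = 162.4 K.
After:  T₂ = [266.0·0.634/(4σ)]^(1/4) = 165.1 K.
ΔT = T₂ − T₁ = 2.737 K.

2.74 K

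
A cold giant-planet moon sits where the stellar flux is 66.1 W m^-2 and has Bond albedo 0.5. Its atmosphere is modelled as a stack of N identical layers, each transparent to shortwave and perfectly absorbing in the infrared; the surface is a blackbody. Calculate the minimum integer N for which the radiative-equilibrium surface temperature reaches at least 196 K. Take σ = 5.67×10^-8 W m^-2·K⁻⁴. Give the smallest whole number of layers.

OLR = S(1−α)/4 = 8.262 W m^-2; the top layer radiates at T_e = 109.9 K.
Need (N+1)T_e⁴ ≥ T_s⁴, i.e. N+1 ≥ (196/109.9)⁴ = 10.127.
Rounding up, N = 10.

10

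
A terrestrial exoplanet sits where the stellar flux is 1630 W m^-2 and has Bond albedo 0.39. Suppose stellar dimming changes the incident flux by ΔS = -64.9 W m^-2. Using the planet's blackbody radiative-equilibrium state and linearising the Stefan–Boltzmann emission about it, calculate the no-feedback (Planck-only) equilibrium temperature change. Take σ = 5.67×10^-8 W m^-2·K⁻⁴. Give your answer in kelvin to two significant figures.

-2.6 K

Unperturbed T_e = [1630·(1−0.39)/(4σ)]^¼ = 257.3 K.
Only a fraction (1−α) is absorbed and it's spread over 4πR², so ΔF = (1−α)ΔS/4 = -9.897 W m^-2.
Planck response: λ_P = 4σT_e³ = 4·5.67×10⁻⁸·(257.3)³ = 3.864 W m^-2/K.
So ΔT₀ = -9.897/3.864 = -2.56 K.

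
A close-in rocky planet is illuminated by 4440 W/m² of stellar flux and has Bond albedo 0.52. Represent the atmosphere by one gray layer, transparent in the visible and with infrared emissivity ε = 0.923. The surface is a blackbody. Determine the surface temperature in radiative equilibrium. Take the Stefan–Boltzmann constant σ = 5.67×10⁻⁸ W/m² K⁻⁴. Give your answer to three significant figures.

363 kelvin

At the top of the atmosphere, σT_e⁴ = S(1−α)/4 = 532.8 W/m², giving T_e = 311.3 K.
For a single slab of emissivity ε, T_s⁴ = 2T_e⁴/(2−ε); thus T_s = 311.3·(1.857)^(1/4) = 363.5 K.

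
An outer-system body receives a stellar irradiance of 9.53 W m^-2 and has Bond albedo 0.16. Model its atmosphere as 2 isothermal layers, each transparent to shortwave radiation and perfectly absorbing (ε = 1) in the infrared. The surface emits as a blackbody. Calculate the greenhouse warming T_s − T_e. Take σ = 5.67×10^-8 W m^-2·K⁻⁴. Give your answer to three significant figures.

The effective emission temperature is T_e = [S(1−α)/(4σ)]^¼ = 77.08 K.
Surface: T_s = (3)^¼·T_e = 101.4 K.
So the greenhouse effect raises the surface by 101.4 − 77.08 = 24.36 K.

24.4 kelvin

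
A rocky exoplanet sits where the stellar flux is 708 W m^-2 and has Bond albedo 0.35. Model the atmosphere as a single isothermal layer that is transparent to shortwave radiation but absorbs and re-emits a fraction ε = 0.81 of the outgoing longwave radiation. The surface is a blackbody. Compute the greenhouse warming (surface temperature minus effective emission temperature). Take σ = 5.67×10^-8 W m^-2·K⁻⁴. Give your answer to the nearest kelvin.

29 K

Effective emission temperature (TOA balance): σT_e⁴ = S(1−α)/4 = 115.0 W m^-2 → T_e = 212.2 K.
Surface balance with a leaky layer gives σT_s⁴ = σT_e⁴·2/(2−ε), so T_s = T_e·[2/(2−0.81)]^(1/4) = 241.7 K.
T_s − T_e = 241.7 − 212.2 = 29.42 K.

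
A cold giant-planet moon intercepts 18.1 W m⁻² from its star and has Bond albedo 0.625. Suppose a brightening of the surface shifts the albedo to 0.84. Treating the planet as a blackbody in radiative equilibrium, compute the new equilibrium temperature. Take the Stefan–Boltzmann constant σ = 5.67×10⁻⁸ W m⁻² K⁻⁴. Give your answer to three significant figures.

New equilibrium: T₂ = [(1−0.84)·18.10/(4σ)]^(1/4) = 59.78 K.

59.8 K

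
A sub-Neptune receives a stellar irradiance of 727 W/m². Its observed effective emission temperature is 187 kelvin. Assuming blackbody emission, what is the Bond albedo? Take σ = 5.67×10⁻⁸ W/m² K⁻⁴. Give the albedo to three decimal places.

0.619

From σT⁴ = S(1−α)/4 we invert for α: 1−α = 4σT⁴/S.
4σT⁴ = 4·5.67×10⁻⁸·(187)⁴ = 277.3 W/m².
1−α = 277.3/727.0 = 0.3815, so α = 0.6185.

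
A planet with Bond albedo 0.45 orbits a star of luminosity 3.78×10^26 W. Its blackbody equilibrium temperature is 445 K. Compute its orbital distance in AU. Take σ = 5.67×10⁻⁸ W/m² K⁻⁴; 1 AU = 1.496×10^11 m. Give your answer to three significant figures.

Energy balance gives S = 4σT⁴/(1−α) = 16170 W/m².
From L = 4πd²S, d = √(3.78×10^26/(4π·16170)) = 4.313×10^10 m = 0.2883 AU.

0.288 AU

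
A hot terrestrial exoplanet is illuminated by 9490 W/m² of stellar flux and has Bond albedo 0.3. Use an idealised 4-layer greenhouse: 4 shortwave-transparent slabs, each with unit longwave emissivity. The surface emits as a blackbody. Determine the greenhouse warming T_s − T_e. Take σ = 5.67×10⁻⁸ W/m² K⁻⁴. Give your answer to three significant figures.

205 kelvin

The effective emission temperature is T_e = [S(1−α)/(4σ)]^¼ = 413.7 K.
T_s = (N+1)^(1/4)·T_e = 618.6 K.
So the greenhouse effect raises the surface by 618.6 − 413.7 = 204.9 K.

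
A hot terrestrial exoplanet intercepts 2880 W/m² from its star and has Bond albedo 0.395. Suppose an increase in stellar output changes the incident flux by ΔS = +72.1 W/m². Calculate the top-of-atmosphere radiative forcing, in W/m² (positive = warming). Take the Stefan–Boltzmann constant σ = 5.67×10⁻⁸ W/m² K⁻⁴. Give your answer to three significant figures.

10.9 W/m²

ΔF = Δ[S(1−α)]/4 = (1−0.395)·+72.1/4 = 10.91 W/m².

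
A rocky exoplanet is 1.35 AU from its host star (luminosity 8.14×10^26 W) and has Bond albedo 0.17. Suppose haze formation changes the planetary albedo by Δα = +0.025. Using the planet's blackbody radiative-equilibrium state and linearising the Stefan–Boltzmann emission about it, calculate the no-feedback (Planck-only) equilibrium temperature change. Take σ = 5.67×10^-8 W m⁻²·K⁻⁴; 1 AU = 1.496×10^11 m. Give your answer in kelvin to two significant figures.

-2.1 kelvin

Orbital distance: d = 1.35 AU = 2.020×10^11 m.
Spreading L over a sphere of radius d: S = 8.14×10^26/(4π·2.02×10^11²) = 1588 W m⁻².
Reference equilibrium: T_e = [S(1−α)/(4σ)]^(1/4) = 276.1 K.
TOA radiative forcing: ΔF = −S·Δα/4 = −1588·(+0.025)/4 = -9.926 W m⁻².
Planck response: λ_P = 4σT_e³ = 4·5.67×10⁻⁸·(276.1)³ = 4.774 W m⁻²/K.
ΔT₀ = ΔF/λ_P = -9.926/4.774 = -2.08 K.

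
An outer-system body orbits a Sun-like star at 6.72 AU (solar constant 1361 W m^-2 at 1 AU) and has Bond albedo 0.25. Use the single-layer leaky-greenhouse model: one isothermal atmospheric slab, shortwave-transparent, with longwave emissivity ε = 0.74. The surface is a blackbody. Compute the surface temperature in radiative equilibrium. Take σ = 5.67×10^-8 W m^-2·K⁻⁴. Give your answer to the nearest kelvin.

By the inverse-square law, S = 1361/6.72² = 30.14 W m^-2.
At the top of the atmosphere, σT_e⁴ = S(1−α)/4 = 5.651 W m^-2, giving T_e = 99.92 K.
For a single slab of emissivity ε, T_s⁴ = 2T_e⁴/(2−ε); thus T_s = 99.92·(1.587)^(1/4) = 112.2 K.

112 K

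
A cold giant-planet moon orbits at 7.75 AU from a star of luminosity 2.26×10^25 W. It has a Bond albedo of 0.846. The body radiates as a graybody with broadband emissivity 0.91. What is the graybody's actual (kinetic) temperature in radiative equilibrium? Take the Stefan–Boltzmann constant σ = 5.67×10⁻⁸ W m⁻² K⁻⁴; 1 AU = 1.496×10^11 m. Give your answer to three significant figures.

d = 7.75 × 1.496×10^11 m = 1.159×10^12 m.
Spreading L over a sphere of radius d: S = 2.26×10^25/(4π·1.16×10^12²) = 1.338 W m⁻².
The planet absorbs (1−α)S over its disc πR² and re-emits over 4πR², so the mean absorbed flux is (1−0.846)·1.338/4 = 0.05151 W m⁻².
Equating to εσT⁴ with ε = 0.91: T = (0.05151/0.91σ)^(1/4) = 31.61 K.

31.6 kelvin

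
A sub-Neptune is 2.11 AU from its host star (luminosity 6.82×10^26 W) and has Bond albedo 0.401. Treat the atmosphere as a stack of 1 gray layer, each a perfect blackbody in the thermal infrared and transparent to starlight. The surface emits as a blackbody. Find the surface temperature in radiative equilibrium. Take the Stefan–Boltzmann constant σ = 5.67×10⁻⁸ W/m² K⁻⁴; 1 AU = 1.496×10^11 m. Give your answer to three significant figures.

232 K

d = 2.11 × 1.496×10^11 m = 3.157×10^11 m.
Flux at the orbit: S = L/(4πd²) = 6.82×10^26/(4π·(3.16×10^11)²) = 544.7 W/m².
The effective emission temperature is T_e = [S(1−α)/(4σ)]^¼ = 194.8 K.
For an N-layer opaque stack, T_s⁴ = (N+1)T_e⁴, hence T_s = (2)^(1/4)×194.8 K = 231.6 K.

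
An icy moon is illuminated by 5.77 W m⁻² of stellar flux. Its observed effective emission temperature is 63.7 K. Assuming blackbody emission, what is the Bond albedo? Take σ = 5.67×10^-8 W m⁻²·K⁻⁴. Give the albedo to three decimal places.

0.353

Energy balance: S(1−α)/4 = σT⁴, so 1−α = 4σT⁴/S.
σT⁴ = 0.9336 W m⁻², so 4σT⁴ = 3.734 W m⁻².
Hence α = 1 − 3.734/5.770 = 0.3528.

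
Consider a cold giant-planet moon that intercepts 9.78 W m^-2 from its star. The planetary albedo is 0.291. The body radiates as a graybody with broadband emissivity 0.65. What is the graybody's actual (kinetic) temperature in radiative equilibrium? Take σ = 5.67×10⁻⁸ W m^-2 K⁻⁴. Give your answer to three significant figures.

The planet absorbs (1−α)S over its disc πR² and re-emits over 4πR², so the mean absorbed flux is (1−0.291)·9.780/4 = 1.734 W m^-2.
Equating to εσT⁴ with ε = 0.65: T = (1.734/0.65σ)^(1/4) = 82.81 K.

82.8 K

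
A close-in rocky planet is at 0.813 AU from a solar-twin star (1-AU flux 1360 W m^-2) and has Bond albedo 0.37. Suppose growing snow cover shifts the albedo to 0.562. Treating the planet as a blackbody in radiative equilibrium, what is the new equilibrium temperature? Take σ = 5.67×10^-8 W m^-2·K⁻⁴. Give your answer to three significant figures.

Flux at the orbit: S = 1360/(0.813)² = 2058 W m^-2.
With the new albedo, S(1−α₂)/4 = 225.3 W m^-2, so T₂ = 251.1 K.

251 kelvin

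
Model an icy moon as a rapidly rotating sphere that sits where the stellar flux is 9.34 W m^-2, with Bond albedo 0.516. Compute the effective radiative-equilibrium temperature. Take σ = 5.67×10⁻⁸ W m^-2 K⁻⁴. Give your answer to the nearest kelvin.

The planet absorbs (1−α)S over its disc πR² and re-emits over 4πR², so the mean absorbed flux is (1−0.516)·9.340/4 = 1.130 W m^-2.
Set σT⁴ = 1.130 → T = (1.130/σ)^(1/4) = 66.82 K.

67 K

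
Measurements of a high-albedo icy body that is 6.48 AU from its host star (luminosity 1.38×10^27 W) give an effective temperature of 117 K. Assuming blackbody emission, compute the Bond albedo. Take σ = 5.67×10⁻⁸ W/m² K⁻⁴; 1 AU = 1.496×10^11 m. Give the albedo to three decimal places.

0.636

Orbital distance: d = 6.48 AU = 9.694×10^11 m.
Spreading L over a sphere of radius d: S = 1.38×10^27/(4π·9.69×10^11²) = 116.9 W/m².
From σT⁴ = S(1−α)/4 we invert for α: 1−α = 4σT⁴/S.
σT⁴ = 10.62 W/m², so 4σT⁴ = 42.50 W/m².
Hence α = 1 − 42.50/116.9 = 0.6363.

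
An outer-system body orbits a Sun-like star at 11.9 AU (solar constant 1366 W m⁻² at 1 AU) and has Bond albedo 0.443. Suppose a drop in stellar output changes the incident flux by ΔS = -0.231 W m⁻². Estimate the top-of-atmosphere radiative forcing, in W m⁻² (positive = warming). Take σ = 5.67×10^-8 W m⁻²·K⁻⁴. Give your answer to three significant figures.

-0.0322 W m⁻²

Irradiance scales as 1/d², so S = 1366 W m⁻² × (1/11.9)² = 9.646 W m⁻².
ΔF = Δ[S(1−α)]/4 = (1−0.443)·-0.231/4 = -0.03217 W m⁻².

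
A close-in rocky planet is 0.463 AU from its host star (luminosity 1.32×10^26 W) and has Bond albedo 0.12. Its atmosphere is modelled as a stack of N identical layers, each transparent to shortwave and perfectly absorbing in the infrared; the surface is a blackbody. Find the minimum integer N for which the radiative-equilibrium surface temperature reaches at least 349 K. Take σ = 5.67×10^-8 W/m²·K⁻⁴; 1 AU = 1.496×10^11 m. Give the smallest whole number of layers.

d = 0.463 × 1.496×10^11 m = 6.926×10^10 m.
Flux at the orbit: S = L/(4πd²) = 1.32×10^26/(4π·(6.93×10^10)²) = 2189 W/m².
OLR = S(1−α)/4 = 481.7 W/m²; the top layer radiates at T_e = 303.6 K.
T_s = (N+1)^(1/4)·T_e ≥ 349 K requires N+1 ≥ (T_s/T_e)⁴ = (349/303.6)⁴ = 1.746.
Rounding up, N = 1.

1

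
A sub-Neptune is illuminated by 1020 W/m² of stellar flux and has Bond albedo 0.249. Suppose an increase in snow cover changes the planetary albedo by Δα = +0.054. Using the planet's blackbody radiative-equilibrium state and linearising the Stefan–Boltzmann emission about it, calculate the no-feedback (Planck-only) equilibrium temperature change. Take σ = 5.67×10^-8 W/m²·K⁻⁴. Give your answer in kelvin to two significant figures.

-4.3 K

Reference equilibrium: T_e = [S(1−α)/(4σ)]^(1/4) = 241.1 K.
TOA radiative forcing: ΔF = −S·Δα/4 = −1020·(+0.054)/4 = -13.77 W/m².
The Planck feedback parameter is 4σT_e³ = 3.178 W/m²/K.
So ΔT₀ = -13.77/3.178 = -4.33 K.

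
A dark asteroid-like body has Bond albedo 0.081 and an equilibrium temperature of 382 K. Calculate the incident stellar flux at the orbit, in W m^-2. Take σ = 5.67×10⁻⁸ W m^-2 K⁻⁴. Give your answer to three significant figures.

From S(1−α)/4 = σT⁴: S = 4σT⁴/(1−α).
The emitted flux is σT⁴ = 1207 W m^-2.
S = 4·1207/0.919 = 5255 W m^-2.

5260 W m^-2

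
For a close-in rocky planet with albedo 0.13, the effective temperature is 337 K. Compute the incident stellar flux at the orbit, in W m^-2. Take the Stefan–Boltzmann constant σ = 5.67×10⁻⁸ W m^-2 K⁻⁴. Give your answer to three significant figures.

3360 W m^-2

Invert the energy balance for S: S = 4σT⁴/(1−α).
σT⁴ = 5.67×10⁻⁸·(337)⁴ = 731.3 W m^-2.
So S = 4×731.3/(1−0.13) = 3362 W m^-2.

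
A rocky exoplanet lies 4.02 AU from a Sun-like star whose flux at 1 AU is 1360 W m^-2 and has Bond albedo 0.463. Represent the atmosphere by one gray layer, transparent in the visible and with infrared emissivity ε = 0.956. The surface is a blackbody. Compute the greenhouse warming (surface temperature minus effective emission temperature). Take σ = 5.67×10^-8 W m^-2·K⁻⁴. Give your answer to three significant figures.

Irradiance scales as 1/d², so S = 1360 W m^-2 × (1/4.02)² = 84.16 W m^-2.
Effective emission temperature (TOA balance): σT_e⁴ = S(1−α)/4 = 11.30 W m^-2 → T_e = 118.8 K.
For a single slab of emissivity ε, T_s⁴ = 2T_e⁴/(2−ε); thus T_s = 118.8·(1.916)^(1/4) = 139.8 K.
T_s − T_e = 139.8 − 118.8 = 20.97 K.

21.0 kelvin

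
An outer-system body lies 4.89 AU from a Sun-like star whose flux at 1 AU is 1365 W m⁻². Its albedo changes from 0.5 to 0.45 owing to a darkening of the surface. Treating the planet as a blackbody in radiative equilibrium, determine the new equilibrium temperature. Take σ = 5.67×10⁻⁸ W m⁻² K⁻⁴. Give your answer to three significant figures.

Irradiance scales as 1/d², so S = 1365 W m⁻² × (1/4.89)² = 57.08 W m⁻².
With the new albedo, S(1−α₂)/4 = 7.849 W m⁻², so T₂ = 108.5 K.

108 K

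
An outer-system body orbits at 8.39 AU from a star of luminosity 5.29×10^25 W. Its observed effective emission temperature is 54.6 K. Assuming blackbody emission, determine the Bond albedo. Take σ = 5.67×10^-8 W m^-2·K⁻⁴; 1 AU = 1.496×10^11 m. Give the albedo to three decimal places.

Orbital distance: d = 8.39 AU = 1.255×10^12 m.
S = L/(4πd²) = 2.672 W m^-2.
Energy balance: S(1−α)/4 = σT⁴, so 1−α = 4σT⁴/S.
4σT⁴ = 4·5.67×10⁻⁸·(54.6)⁴ = 2.016 W m^-2.
1−α = 2.016/2.672 = 0.7543, so α = 0.2457.

0.246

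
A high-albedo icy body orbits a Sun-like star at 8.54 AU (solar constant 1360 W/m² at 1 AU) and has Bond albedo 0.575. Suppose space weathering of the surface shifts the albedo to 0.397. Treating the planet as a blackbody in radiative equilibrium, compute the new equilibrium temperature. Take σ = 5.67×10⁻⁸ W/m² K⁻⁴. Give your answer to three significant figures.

83.9 kelvin

Irradiance scales as 1/d², so S = 1360 W/m² × (1/8.54)² = 18.65 W/m².
T₂ = [S(1−α₂)/(4σ)]^(1/4) = [18.65·0.603/(4σ)]^(1/4) = 83.91 K.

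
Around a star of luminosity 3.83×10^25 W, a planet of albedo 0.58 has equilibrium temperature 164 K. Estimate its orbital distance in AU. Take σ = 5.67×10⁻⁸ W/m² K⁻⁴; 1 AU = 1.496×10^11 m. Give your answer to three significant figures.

The flux needed for this T is 4σT⁴/(1−0.58) = 390.6 W/m².
S = L/(4πd²) → d = √(L/4πS) = √(3.83×10^25/(4π·390.6)) = 8.833×10^10 m = 0.5904 AU.

0.590 AU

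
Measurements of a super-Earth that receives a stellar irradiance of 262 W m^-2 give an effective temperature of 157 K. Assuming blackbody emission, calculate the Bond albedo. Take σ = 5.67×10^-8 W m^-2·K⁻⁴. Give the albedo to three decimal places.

From σT⁴ = S(1−α)/4 we invert for α: 1−α = 4σT⁴/S.
4σT⁴ = 4·5.67×10⁻⁸·(157)⁴ = 137.8 W m^-2.
1−α = 137.8/262.0 = 0.5259, so α = 0.4741.

0.474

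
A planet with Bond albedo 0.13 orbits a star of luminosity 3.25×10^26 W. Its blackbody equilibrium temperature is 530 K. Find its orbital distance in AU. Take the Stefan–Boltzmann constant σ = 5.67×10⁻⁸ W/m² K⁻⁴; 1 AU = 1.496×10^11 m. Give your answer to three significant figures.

0.237 AU

Energy balance gives S = 4σT⁴/(1−α) = 20570 W/m².
Then d = [L/(4πS)]^(1/2) = 3.546×10^10 m, i.e. 0.2370 AU.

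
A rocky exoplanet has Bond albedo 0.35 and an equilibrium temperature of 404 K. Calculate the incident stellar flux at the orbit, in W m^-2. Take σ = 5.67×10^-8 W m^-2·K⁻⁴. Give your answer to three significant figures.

Invert the energy balance for S: S = 4σT⁴/(1−α).
σT⁴ = 5.67×10⁻⁸·(404)⁴ = 1510 W m^-2.
So S = 4×1510/(1−0.35) = 9295 W m^-2.

9300 W m^-2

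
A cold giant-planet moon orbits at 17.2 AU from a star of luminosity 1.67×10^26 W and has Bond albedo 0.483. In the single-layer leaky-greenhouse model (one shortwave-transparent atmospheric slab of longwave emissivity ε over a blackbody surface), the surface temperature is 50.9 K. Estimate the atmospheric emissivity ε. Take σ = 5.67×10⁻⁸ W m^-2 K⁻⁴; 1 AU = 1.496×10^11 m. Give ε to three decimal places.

Orbital distance: d = 17.2 AU = 2.573×10^12 m.
S = L/(4πd²) = 2.007 W m^-2.
Effective temperature: T_e = [S(1−α)/(4σ)]^(1/4) = 46.25 K.
Since (2−ε)/2 = (T_e/T_s)⁴ = 0.6817, ε = 0.6367.

0.637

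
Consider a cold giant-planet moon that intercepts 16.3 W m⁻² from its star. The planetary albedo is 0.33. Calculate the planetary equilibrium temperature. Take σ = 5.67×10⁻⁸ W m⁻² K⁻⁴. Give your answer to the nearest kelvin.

83 kelvin

Averaging over the sphere, the absorbed flux is S(1−α)/4 = 2.730 W m⁻².
Set σT⁴ = 2.730 → T = (2.730/σ)^(1/4) = 83.30 K.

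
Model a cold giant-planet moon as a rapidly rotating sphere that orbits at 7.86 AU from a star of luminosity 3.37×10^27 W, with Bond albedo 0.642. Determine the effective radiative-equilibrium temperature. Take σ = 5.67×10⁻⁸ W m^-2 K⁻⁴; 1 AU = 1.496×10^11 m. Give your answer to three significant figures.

d = 7.86 × 1.496×10^11 m = 1.176×10^12 m.
S = L/(4πd²) = 194.0 W m^-2.
Averaging over the sphere, the absorbed flux is S(1−α)/4 = 17.36 W m^-2.
In equilibrium σT⁴ equals this, so T = 132.3 K.

132 K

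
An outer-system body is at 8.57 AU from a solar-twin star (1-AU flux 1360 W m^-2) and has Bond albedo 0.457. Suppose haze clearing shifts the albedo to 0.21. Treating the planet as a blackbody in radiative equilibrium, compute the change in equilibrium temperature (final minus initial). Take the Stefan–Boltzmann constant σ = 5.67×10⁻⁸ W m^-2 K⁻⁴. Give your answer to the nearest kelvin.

Irradiance scales as 1/d², so S = 1360 W m^-2 × (1/8.57)² = 18.52 W m^-2.
Initial: T₁ = [S(1−0.457)/(4σ)]^(1/4) = 81.60 K.
With α = 0.21, T₂ = 89.62 K.
Change: 89.62 − 81.60 = 8.018 K.

8 K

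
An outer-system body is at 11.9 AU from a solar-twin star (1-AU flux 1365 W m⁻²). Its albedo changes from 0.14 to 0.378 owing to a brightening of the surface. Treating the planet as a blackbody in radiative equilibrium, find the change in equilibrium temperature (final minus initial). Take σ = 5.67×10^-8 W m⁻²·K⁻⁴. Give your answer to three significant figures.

-6.05 kelvin

By the inverse-square law, S = 1365/11.9² = 9.639 W m⁻².
With α = 0.14, T₁ = 77.75 K.
Final:   T₂ = [S(1−0.378)/(4σ)]^(1/4) = 71.70 K.
Change: 71.70 − 77.75 = -6.050 K.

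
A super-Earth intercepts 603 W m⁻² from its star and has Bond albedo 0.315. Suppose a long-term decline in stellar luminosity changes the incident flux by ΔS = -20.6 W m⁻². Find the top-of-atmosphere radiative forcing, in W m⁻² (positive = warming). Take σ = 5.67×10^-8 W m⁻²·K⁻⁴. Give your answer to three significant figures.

-3.53 W m⁻²

TOA radiative forcing: ΔF = (1−α)ΔS/4 = 0.685·(-20.6)/4 = -3.528 W m⁻².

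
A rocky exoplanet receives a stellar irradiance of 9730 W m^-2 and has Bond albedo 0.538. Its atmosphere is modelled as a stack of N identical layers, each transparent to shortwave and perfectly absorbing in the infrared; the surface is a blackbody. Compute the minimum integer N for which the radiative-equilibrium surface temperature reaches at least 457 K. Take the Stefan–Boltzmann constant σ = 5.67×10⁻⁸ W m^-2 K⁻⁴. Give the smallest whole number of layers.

2

Top-of-atmosphere balance: σT_e⁴ = S(1−α)/4 = 1124 W m^-2 → T_e = 375.2 K.
T_s = (N+1)^(1/4)·T_e ≥ 457 K requires N+1 ≥ (T_s/T_e)⁴ = (457/375.2)⁴ = 2.201.
The minimum whole number is N = 2.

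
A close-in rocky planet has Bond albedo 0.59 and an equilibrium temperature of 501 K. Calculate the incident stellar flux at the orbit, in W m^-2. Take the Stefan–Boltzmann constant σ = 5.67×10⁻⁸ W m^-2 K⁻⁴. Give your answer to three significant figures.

34900 W m^-2

From S(1−α)/4 = σT⁴: S = 4σT⁴/(1−α).
σT⁴ = 5.67×10⁻⁸·(501)⁴ = 3572 W m^-2.
So S = 4×3572/(1−0.59) = 34850 W m^-2.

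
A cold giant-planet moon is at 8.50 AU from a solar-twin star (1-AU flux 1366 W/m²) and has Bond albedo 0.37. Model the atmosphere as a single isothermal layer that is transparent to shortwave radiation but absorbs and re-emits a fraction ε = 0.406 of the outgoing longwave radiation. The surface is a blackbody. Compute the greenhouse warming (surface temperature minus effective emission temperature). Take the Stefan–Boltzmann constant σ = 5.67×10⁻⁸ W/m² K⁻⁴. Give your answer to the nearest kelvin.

Flux at the orbit: S = 1366/(8.50)² = 18.91 W/m².
At the top of the atmosphere, σT_e⁴ = S(1−α)/4 = 2.978 W/m², giving T_e = 85.13 K.
Surface balance with a leaky layer gives σT_s⁴ = σT_e⁴·2/(2−ε), so T_s = T_e·[2/(2−0.406)]^(1/4) = 90.10 K.
The atmosphere warms the surface by 4.969 K.

5 K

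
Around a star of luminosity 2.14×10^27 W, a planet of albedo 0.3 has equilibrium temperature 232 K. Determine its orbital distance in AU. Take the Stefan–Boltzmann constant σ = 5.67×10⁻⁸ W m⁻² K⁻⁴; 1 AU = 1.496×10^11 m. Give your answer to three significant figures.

2.85 AU

Energy balance gives S = 4σT⁴/(1−α) = 938.6 W m⁻².
Then d = [L/(4πS)]^(1/2) = 4.259×10^11 m, i.e. 2.847 AU.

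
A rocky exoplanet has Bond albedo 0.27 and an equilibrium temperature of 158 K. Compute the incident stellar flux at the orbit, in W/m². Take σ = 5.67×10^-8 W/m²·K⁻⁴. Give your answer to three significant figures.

194 W/m²

From S(1−α)/4 = σT⁴: S = 4σT⁴/(1−α).
σT⁴ = 5.67×10⁻⁸·(158)⁴ = 35.34 W/m².
S = 4·35.34/0.73 = 193.6 W/m².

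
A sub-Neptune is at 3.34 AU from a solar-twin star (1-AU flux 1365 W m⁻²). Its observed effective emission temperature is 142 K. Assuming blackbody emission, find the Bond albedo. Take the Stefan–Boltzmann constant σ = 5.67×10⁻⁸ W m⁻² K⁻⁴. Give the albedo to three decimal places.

0.246

Flux at the orbit: S = 1365/(3.34)² = 122.4 W m⁻².
Energy balance: S(1−α)/4 = σT⁴, so 1−α = 4σT⁴/S.
4σT⁴ = 4·5.67×10⁻⁸·(142)⁴ = 92.21 W m⁻².
1−α = 92.21/122.4 = 0.7536, so α = 0.2464.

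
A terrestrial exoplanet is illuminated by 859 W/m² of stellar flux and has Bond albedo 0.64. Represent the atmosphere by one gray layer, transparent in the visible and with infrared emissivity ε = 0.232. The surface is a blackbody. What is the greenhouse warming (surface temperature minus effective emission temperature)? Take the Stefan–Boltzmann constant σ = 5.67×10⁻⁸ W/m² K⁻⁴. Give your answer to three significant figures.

The planet radiates to space at T_e = [S(1−α)/(4σ)]^(1/4) = 192.2 K.
The surface balance (absorbed SW + ε·downward IR = σT_s⁴) with T_a⁴ = T_s⁴/2 reduces to T_s = T_e·[2/(2−ε)]^¼ = 198.2 K.
Greenhouse warming: T_s − T_e = 6.015 K.

6.02 K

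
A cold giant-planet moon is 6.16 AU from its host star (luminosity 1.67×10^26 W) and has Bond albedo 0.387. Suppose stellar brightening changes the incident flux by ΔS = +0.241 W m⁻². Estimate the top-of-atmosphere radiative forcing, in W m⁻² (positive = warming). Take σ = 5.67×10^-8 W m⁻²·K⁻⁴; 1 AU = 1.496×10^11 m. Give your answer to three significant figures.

0.0369 W m⁻²

d = 6.16 × 1.496×10^11 m = 9.215×10^11 m.
Flux at the orbit: S = L/(4πd²) = 1.67×10^26/(4π·(9.22×10^11)²) = 15.65 W m⁻².
TOA radiative forcing: ΔF = (1−α)ΔS/4 = 0.613·(+0.241)/4 = 0.03693 W m⁻².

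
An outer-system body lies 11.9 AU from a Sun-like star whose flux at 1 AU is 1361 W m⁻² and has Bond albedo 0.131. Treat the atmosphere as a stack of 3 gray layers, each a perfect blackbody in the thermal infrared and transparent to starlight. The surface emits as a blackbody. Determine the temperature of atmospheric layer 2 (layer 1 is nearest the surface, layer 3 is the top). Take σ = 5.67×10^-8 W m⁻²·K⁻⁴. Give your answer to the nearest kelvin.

93 K

By the inverse-square law, S = 1361/11.9² = 9.611 W m⁻².
The effective emission temperature is T_e = [S(1−α)/(4σ)]^¼ = 77.90 K.
Each opaque layer satisfies 2T_j⁴ = T_{j−1}⁴ + T_{j+1}⁴, giving T_k⁴ = (N+1−k)T_e⁴.
T_2 = (2)^(1/4)·77.90 = 92.64 K.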